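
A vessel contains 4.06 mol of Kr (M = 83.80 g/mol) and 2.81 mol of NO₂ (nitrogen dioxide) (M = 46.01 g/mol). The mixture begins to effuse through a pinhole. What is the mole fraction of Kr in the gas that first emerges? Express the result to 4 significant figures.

Rate_i ∝ x_i/√M_i (Graham's law weighted by mole fraction), so the effusate composition follows n_i/√M_i.
Mole fraction of Kr in the effusate = (n_Kr/√M_Kr) / (n_Kr/√M_Kr + n_NO₂/√M_NO₂)
= (4.06/√83.80) / (4.06/√83.80 + 2.81/√46.01) = 0.4435/(0.4435 + 0.4143) = 0.5170.

0.5170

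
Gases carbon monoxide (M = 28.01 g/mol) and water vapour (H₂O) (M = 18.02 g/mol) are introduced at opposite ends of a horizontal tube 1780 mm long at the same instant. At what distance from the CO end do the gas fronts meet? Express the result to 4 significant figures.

792.3 mm

The fronts meet when d_CO + d_H₂O = L with d_CO/d_H₂O = √(M_H₂O/M_CO) (Graham's law). Here √(M_H₂O/M_CO) = √(18.02/28.01) = 0.8021.
With d_CO + d_H₂O = 1780 mm, d_H₂O = 1780/(1 + 0.8021) = 987.7 mm.
d_CO = 1780 − 987.7 = 792.3 mm.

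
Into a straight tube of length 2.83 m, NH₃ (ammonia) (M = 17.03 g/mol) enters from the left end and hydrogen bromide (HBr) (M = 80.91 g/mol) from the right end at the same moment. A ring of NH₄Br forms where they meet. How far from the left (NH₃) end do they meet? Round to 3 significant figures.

Distances travelled in equal time are proportional to diffusion rates, so d_NH₃/d_HBr = √(M_HBr/M_NH₃) = √(80.91/17.03) = 2.180.
With d_NH₃ + d_HBr = 2.83 m, d_HBr = 2.83/(1 + 2.180) = 0.8900 m.
d_NH₃ = 2.83 − 0.8900 = 1.94 m.

1.94 m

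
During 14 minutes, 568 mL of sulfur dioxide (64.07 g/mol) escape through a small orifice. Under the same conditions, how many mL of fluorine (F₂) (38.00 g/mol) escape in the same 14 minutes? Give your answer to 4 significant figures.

By Graham's law, rate_F₂/rate_SO₂ = √(M_SO₂/M_F₂) = √(64.07/38.00) = √1.686 = 1.298.
So the volume for F₂ is 568 × 1.298 = 737.5 mL.

737.5 mL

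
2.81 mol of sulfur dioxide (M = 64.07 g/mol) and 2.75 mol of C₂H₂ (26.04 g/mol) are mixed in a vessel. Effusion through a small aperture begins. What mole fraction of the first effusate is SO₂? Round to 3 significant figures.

0.394

The effusion rate of species i is ∝ p_i/√M_i ∝ n_i/√M_i.
x_SO₂(eff) = (n_SO₂/√M_SO₂) / (n_SO₂/√M_SO₂ + n_C₂H₂/√M_C₂H₂)
= (2.81/√64.07) / (2.81/√64.07 + 2.75/√26.04) = 0.3511/(0.3511 + 0.5389) = 0.394.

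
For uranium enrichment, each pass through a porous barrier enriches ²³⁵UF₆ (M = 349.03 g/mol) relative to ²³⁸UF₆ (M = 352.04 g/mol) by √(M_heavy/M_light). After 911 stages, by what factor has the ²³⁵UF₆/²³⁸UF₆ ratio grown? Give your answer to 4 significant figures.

49.97

The single-stage factor is √(M_heavy/M_light), so 911 stages give [√(352.04/349.03)]^911 = (352.04/349.03)^(911/2).
= 1.00862^(911/2) = 49.97.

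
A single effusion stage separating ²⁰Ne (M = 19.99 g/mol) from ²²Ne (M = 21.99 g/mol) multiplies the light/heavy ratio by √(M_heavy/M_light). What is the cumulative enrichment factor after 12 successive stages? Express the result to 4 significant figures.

1.772

The single-stage factor is √(M_heavy/M_light), so 12 stages give [√(21.99/19.99)]^12 = (21.99/19.99)^(12/2).
= 1.10005^6 = 1.772.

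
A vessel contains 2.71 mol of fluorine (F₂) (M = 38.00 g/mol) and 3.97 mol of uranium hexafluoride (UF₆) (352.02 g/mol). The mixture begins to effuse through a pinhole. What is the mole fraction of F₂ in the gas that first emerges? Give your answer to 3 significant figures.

0.675

Rate_i ∝ x_i/√M_i (Graham's law weighted by mole fraction), so the effusate composition follows n_i/√M_i.
So x_F₂ in the escaping gas = (n_F₂/√M_F₂) / Σ(n_i/√M_i)
= (2.71/√38.00) / (2.71/√38.00 + 3.97/√352.02) = 0.4396/(0.4396 + 0.2116) = 0.675.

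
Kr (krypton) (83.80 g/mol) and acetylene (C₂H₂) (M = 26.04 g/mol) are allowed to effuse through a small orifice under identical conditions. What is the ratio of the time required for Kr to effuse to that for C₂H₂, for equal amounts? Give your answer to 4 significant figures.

From Graham's law, t_Kr/t_C₂H₂ = √(M_Kr/M_C₂H₂) = √(83.80/26.04) = √3.218 = 1.794.

1.794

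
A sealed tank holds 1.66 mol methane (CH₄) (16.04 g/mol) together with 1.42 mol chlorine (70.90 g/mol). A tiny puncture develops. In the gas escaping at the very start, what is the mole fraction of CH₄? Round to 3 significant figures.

Rate_i ∝ x_i/√M_i (Graham's law weighted by mole fraction), so the effusate composition follows n_i/√M_i.
x_CH₄(eff) = (n_CH₄/√M_CH₄) / (n_CH₄/√M_CH₄ + n_Cl₂/√M_Cl₂)
= (1.66/√16.04) / (1.66/√16.04 + 1.42/√70.90) = 0.4145/(0.4145 + 0.1686) = 0.711.

0.711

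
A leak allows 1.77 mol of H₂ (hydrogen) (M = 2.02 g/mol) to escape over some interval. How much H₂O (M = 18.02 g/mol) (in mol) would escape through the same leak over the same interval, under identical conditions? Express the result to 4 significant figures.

Since effusion rate ∝ 1/√M, rate_H₂O/rate_H₂ = √(M_H₂/M_H₂O) = √(2.02/18.02) = √0.1121 = 0.3348.
So the amount for H₂O is 1.77 × 0.3348 = 0.5926 mol.

0.5926 mol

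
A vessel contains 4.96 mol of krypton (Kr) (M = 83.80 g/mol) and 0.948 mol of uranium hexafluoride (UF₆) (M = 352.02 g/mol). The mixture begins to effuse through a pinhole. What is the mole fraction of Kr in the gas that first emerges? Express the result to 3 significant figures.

Rate_i ∝ x_i/√M_i (Graham's law weighted by mole fraction), so the effusate composition follows n_i/√M_i.
Mole fraction of Kr in the effusate = (n_Kr/√M_Kr) / (n_Kr/√M_Kr + n_UF₆/√M_UF₆)
= (4.96/√83.80) / (4.96/√83.80 + 0.948/√352.02) = 0.5418/(0.5418 + 0.05053) = 0.915.

0.915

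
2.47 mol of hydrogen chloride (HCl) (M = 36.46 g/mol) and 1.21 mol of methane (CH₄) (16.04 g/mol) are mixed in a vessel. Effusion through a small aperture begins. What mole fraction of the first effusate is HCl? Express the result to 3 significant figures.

0.575

Each component's effusion rate ∝ (its partial pressure)·(1/√M) ∝ n_i/√M_i.
x_HCl(eff) = (n_HCl/√M_HCl) / (n_HCl/√M_HCl + n_CH₄/√M_CH₄)
= (2.47/√36.46) / (2.47/√36.46 + 1.21/√16.04) = 0.4091/(0.4091 + 0.3021) = 0.575.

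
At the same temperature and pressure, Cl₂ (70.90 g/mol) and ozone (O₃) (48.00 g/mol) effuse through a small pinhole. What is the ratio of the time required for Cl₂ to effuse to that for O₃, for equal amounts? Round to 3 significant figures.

1.22

Using Graham's law: t_Cl₂/t_O₃ = √(M_Cl₂/M_O₃) = √(70.90/48.00) = √1.477 = 1.22.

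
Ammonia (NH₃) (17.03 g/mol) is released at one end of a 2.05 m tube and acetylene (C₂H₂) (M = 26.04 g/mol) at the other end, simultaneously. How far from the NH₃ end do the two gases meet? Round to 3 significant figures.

The fronts meet when d_NH₃ + d_C₂H₂ = L with d_NH₃/d_C₂H₂ = √(M_C₂H₂/M_NH₃) (Graham's law). Here √(M_C₂H₂/M_NH₃) = √(26.04/17.03) = 1.237.
With d_NH₃ + d_C₂H₂ = 2.05 m, d_C₂H₂ = 2.05/(1 + 1.237) = 0.9166 m.
d_NH₃ = 2.05 − 0.9166 = 1.13 m.

1.13 m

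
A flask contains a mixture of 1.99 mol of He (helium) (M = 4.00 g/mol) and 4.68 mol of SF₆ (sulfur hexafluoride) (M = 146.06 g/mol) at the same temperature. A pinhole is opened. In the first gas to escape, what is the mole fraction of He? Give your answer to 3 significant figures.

0.720

Each component's effusion rate ∝ (its partial pressure)·(1/√M) ∝ n_i/√M_i.
x_He(eff) = (n_He/√M_He) / (n_He/√M_He + n_SF₆/√M_SF₆)
= (1.99/√4.00) / (1.99/√4.00 + 4.68/√146.06) = 0.9950/(0.9950 + 0.3872) = 0.720.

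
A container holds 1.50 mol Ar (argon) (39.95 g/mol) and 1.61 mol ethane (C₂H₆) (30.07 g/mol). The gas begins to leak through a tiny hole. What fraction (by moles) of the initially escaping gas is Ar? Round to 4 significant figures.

Each component's effusion rate ∝ (its partial pressure)·(1/√M) ∝ n_i/√M_i.
x_Ar(eff) = (n_Ar/√M_Ar) / (n_Ar/√M_Ar + n_C₂H₆/√M_C₂H₆)
= (1.50/√39.95) / (1.50/√39.95 + 1.61/√30.07) = 0.2373/(0.2373 + 0.2936) = 0.4470.

0.4470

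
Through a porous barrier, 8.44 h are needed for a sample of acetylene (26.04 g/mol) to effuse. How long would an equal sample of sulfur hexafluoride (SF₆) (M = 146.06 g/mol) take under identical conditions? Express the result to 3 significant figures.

From Graham's law, t_SF₆/t_C₂H₂ = √(M_SF₆/M_C₂H₂) = √(146.06/26.04) = √5.609 = 2.368.
So the time for SF₆ is 8.44 × 2.368 = 20.0 h.

20.0 h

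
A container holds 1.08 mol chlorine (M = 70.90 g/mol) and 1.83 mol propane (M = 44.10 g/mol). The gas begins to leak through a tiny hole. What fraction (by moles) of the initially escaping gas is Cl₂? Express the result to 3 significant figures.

Rate_i ∝ x_i/√M_i (Graham's law weighted by mole fraction), so the effusate composition follows n_i/√M_i.
x_Cl₂(eff) = (n_Cl₂/√M_Cl₂) / (n_Cl₂/√M_Cl₂ + n_C₃H₈/√M_C₃H₈)
= (1.08/√70.90) / (1.08/√70.90 + 1.83/√44.10) = 0.1283/(0.1283 + 0.2756) = 0.318.

0.318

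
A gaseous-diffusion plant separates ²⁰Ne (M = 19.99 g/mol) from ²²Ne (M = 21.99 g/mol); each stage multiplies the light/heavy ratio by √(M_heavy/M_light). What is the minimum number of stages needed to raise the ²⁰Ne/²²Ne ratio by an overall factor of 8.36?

45

Single-stage factor α = √(21.99/19.99), so ln α = ½ ln(1.10005) = 0.04768.
Need α^N ≥ 8.36 ⇒ N ≥ ln(8.36) / ln α = 2.123 / 0.04768 = 44.54.
So at least 45 stages are needed.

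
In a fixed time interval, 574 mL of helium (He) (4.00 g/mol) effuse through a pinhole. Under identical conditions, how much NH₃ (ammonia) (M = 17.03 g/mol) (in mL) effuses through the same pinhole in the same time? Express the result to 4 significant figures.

Since effusion rate ∝ 1/√M, rate_NH₃/rate_He = √(M_He/M_NH₃) = √(4.00/17.03) = √0.2349 = 0.4846.
So the volume for NH₃ is 574 × 0.4846 = 278.2 mL.

278.2 mL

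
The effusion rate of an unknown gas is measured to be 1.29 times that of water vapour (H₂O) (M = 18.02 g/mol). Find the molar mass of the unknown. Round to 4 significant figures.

By Graham's law, rate_X/rate_H₂O = √(M_H₂O/M_X).
1.29 = √(18.02/M_X)
M_X = 18.02 / 1.29² = 18.02 / 1.664 = 10.83 g/mol

10.83 g/mol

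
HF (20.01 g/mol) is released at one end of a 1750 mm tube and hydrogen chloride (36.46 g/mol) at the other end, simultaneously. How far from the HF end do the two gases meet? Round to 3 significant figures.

1010 mm

Distances travelled in equal time are proportional to diffusion rates, so d_HF/d_HCl = √(M_HCl/M_HF) = √(36.46/20.01) = 1.350.
With d_HF + d_HCl = 1750 mm, d_HCl = 1750/(1 + 1.350) = 744.7 mm.
d_HF = 1750 − 744.7 = 1010 mm.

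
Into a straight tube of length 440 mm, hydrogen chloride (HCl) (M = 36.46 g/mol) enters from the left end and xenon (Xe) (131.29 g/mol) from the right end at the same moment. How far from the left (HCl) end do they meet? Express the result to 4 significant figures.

288.2 mm

Distances travelled in equal time are proportional to diffusion rates, so d_HCl/d_Xe = √(M_Xe/M_HCl) = √(131.29/36.46) = 1.898.
With d_HCl + d_Xe = 440 mm, d_Xe = 440/(1 + 1.898) = 151.8 mm.
d_HCl = 440 − 151.8 = 288.2 mm.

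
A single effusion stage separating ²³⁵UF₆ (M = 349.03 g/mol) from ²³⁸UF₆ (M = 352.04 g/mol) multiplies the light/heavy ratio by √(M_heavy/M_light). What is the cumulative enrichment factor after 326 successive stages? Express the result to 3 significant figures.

Each stage multiplies the ratio by α = √(352.04/349.03), so after 326 stages the overall factor is α^326 = (352.04/349.03)^(326/2).
= 1.00862^163 = 4.05.

4.05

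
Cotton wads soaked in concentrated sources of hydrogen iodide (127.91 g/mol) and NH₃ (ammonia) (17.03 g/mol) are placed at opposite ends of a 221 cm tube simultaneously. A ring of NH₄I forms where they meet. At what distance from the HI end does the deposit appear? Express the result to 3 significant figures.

In equal time, each gas travels a distance ∝ its rate ∝ 1/√M, so d_HI/d_NH₃ = √(M_NH₃/M_HI) = √(17.03/127.91) = 0.3649.
With d_HI + d_NH₃ = 221 cm, d_NH₃ = 221/(1 + 0.3649) = 161.9 cm.
d_HI = 221 − 161.9 = 59.1 cm.

59.1 cm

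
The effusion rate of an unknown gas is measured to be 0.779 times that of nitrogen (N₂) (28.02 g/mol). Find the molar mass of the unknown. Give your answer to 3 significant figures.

46.2 g/mol

Since effusion rate ∝ 1/√M, rate_X/rate_N₂ = √(M_N₂/M_X).
0.779 = √(28.02/M_X)
M_X = 28.02 / 0.779² = 28.02 / 0.6068 = 46.2 g/mol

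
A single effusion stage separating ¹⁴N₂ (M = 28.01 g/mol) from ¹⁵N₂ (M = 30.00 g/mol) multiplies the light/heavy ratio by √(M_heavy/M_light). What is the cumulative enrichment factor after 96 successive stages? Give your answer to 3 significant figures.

After 96 stages the ratio has grown by (√(30.00/28.01))^96 = (30.00/28.01)^(96/2).
= 1.07105^48 = 27.0.

27.0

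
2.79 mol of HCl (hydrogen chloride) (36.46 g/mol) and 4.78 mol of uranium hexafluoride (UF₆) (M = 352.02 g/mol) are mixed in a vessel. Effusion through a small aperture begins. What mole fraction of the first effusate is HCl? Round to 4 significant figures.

The effusion rate of species i is ∝ p_i/√M_i ∝ n_i/√M_i.
x_HCl(eff) = (n_HCl/√M_HCl) / (n_HCl/√M_HCl + n_UF₆/√M_UF₆)
= (2.79/√36.46) / (2.79/√36.46 + 4.78/√352.02) = 0.4621/(0.4621 + 0.2548) = 0.6446.

0.6446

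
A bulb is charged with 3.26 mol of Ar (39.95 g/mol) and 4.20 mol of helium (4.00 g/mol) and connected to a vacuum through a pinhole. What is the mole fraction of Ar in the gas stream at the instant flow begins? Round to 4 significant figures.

0.1972

Effusion rate of each component ∝ n_i/√M_i (partial pressure × 1/√M).
x_Ar(eff) = (n_Ar/√M_Ar) / (n_Ar/√M_Ar + n_He/√M_He)
= (3.26/√39.95) / (3.26/√39.95 + 4.20/√4.00) = 0.5158/(0.5158 + 2.100) = 0.1972.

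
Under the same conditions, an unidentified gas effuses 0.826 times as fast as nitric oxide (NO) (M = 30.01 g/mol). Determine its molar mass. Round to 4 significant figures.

43.99 g/mol

From Graham's law, rate_X/rate_NO = √(M_NO/M_X).
0.826 = √(30.01/M_X)
M_X = 30.01 / 0.826² = 30.01 / 0.6823 = 43.99 g/mol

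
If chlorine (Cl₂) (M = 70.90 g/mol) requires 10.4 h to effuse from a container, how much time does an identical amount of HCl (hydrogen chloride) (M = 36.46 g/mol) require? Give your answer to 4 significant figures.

7.458 h

Using Graham's law: t_HCl/t_Cl₂ = √(M_HCl/M_Cl₂) = √(36.46/70.90) = √0.5142 = 0.7171.
So the time for HCl is 10.4 × 0.7171 = 7.458 h.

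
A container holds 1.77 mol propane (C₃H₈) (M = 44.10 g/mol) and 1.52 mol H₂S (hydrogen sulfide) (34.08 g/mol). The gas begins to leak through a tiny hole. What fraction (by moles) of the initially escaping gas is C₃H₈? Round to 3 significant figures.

0.506

Effusion rate of each component ∝ n_i/√M_i (partial pressure × 1/√M).
So x_C₃H₈ in the escaping gas = (n_C₃H₈/√M_C₃H₈) / Σ(n_i/√M_i)
= (1.77/√44.10) / (1.77/√44.10 + 1.52/√34.08) = 0.2665/(0.2665 + 0.2604) = 0.506.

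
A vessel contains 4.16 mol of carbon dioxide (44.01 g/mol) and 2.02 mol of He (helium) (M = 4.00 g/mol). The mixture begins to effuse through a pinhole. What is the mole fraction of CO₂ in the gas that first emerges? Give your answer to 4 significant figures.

Effusion rate of each component ∝ n_i/√M_i (partial pressure × 1/√M).
Mole fraction of CO₂ in the effusate = (n_CO₂/√M_CO₂) / (n_CO₂/√M_CO₂ + n_He/√M_He)
= (4.16/√44.01) / (4.16/√44.01 + 2.02/√4.00) = 0.6271/(0.6271 + 1.010) = 0.3830.

0.3830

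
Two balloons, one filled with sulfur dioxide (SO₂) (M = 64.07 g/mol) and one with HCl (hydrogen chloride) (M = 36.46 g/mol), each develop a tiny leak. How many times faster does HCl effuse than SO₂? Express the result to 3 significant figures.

Graham's law gives rate_HCl/rate_SO₂ = √(M_SO₂/M_HCl) = √(64.07/36.46) = √1.757 = 1.33.

1.33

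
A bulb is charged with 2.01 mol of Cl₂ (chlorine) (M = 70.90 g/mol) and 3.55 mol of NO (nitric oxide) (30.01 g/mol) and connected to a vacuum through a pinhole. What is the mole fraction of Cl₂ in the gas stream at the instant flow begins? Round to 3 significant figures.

0.269

Each component's effusion rate ∝ (its partial pressure)·(1/√M) ∝ n_i/√M_i.
Mole fraction of Cl₂ in the effusate = (n_Cl₂/√M_Cl₂) / (n_Cl₂/√M_Cl₂ + n_NO/√M_NO)
= (2.01/√70.90) / (2.01/√70.90 + 3.55/√30.01) = 0.2387/(0.2387 + 0.6480) = 0.269.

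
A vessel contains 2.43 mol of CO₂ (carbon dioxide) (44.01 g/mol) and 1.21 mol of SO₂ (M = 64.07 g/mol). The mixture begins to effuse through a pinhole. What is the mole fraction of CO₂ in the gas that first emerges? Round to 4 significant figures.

Effusion rate of each component ∝ n_i/√M_i (partial pressure × 1/√M).
So x_CO₂ in the escaping gas = (n_CO₂/√M_CO₂) / Σ(n_i/√M_i)
= (2.43/√44.01) / (2.43/√44.01 + 1.21/√64.07) = 0.3663/(0.3663 + 0.1512) = 0.7079.

0.7079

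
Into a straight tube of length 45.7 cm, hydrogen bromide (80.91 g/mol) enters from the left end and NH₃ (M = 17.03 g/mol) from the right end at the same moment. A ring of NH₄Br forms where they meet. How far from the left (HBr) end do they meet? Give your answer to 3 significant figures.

In equal time, each gas travels a distance ∝ its rate ∝ 1/√M, so d_HBr/d_NH₃ = √(M_NH₃/M_HBr) = √(17.03/80.91) = 0.4588.
With d_HBr + d_NH₃ = 45.7 cm, d_NH₃ = 45.7/(1 + 0.4588) = 31.33 cm.
d_HBr = 45.7 − 31.33 = 14.4 cm.

14.4 cm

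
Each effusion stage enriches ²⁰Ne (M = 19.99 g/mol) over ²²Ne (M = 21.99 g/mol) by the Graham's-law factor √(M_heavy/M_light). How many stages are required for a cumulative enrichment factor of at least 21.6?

65

With α = √(21.99/19.99) per stage, ln α = ½ ln(1.10005) = 0.04768.
Need α^N ≥ 21.6 ⇒ N ≥ ln(21.6) / ln α = 3.073 / 0.04768 = 64.45.
Rounding up, N = 65 stages.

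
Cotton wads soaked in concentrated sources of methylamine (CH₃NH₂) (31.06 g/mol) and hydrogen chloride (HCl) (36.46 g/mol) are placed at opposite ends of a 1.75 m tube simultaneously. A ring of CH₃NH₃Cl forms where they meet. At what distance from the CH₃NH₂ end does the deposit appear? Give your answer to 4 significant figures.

Distances travelled in equal time are proportional to diffusion rates, so d_CH₃NH₂/d_HCl = √(M_HCl/M_CH₃NH₂) = √(36.46/31.06) = 1.083.
With d_CH₃NH₂ + d_HCl = 1.75 m, d_HCl = 1.75/(1 + 1.083) = 0.8400 m.
d_CH₃NH₂ = 1.75 − 0.8400 = 0.9100 m.

0.9100 m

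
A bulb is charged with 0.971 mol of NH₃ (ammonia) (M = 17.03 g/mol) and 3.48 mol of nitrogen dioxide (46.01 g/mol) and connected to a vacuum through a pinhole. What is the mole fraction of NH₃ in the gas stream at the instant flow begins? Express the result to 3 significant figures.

Effusion rate of each component ∝ n_i/√M_i (partial pressure × 1/√M).
So x_NH₃ in the escaping gas = (n_NH₃/√M_NH₃) / Σ(n_i/√M_i)
= (0.971/√17.03) / (0.971/√17.03 + 3.48/√46.01) = 0.2353/(0.2353 + 0.5130) = 0.314.

0.314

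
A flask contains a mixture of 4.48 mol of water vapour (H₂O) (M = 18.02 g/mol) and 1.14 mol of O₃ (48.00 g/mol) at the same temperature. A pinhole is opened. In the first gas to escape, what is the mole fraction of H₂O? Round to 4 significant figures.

Effusion rate of each component ∝ n_i/√M_i (partial pressure × 1/√M).
So x_H₂O in the escaping gas = (n_H₂O/√M_H₂O) / Σ(n_i/√M_i)
= (4.48/√18.02) / (4.48/√18.02 + 1.14/√48.00) = 1.055/(1.055 + 0.1645) = 0.8651.

0.8651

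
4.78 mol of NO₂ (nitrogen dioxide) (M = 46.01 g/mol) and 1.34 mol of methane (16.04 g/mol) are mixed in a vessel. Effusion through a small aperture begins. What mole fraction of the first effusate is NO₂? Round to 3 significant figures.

Effusion rate of each component ∝ n_i/√M_i (partial pressure × 1/√M).
x_NO₂(eff) = (n_NO₂/√M_NO₂) / (n_NO₂/√M_NO₂ + n_CH₄/√M_CH₄)
= (4.78/√46.01) / (4.78/√46.01 + 1.34/√16.04) = 0.7047/(0.7047 + 0.3346) = 0.678.

0.678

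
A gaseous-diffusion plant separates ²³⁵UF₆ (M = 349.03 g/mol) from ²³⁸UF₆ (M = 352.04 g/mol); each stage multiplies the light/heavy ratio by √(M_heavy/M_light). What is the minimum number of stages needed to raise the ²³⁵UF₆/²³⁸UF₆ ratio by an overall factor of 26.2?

761

Single-stage factor α = √(352.04/349.03), so ln α = ½ ln(1.00862) = 0.004293.
Need α^N ≥ 26.2 ⇒ N ≥ ln(26.2) / ln α = 3.266 / 0.004293 = 760.64.
Minimum whole number of stages: N = 761.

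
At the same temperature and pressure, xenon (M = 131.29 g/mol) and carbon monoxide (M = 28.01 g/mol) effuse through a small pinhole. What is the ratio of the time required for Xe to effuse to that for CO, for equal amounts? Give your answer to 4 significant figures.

From Graham's law, t_Xe/t_CO = √(M_Xe/M_CO) = √(131.29/28.01) = √4.687 = 2.165.

2.165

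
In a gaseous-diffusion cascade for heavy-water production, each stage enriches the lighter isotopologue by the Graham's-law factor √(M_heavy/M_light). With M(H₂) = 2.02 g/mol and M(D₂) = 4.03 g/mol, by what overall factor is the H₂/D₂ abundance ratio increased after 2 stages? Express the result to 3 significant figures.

2.00

The single-stage factor is √(M_heavy/M_light), so 2 stages give [√(4.03/2.02)]^2 = (4.03/2.02)^(2/2).
= 1.99505^1 = 2.00.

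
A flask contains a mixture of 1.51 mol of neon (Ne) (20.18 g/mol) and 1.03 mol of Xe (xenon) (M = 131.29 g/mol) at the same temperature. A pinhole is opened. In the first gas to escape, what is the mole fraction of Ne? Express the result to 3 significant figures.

The effusion rate of species i is ∝ p_i/√M_i ∝ n_i/√M_i.
x_Ne(eff) = (n_Ne/√M_Ne) / (n_Ne/√M_Ne + n_Xe/√M_Xe)
= (1.51/√20.18) / (1.51/√20.18 + 1.03/√131.29) = 0.3361/(0.3361 + 0.08989) = 0.789.

0.789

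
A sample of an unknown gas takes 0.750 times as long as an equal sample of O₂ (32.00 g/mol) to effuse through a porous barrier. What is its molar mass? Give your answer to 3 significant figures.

By Graham's law, t_X/t_O₂ = √(M_X/M_O₂).
0.750 = √(M_X/32.00)
M_X = 32.00 × 0.750² = 32.00 × 0.5625 = 18.0 g/mol

18.0 g/mol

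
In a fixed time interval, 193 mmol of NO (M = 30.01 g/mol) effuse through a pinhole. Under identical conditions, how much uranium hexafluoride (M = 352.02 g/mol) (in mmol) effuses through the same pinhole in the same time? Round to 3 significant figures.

56.4 mmol

Graham's law gives rate_UF₆/rate_NO = √(M_NO/M_UF₆) = √(30.01/352.02) = √0.08525 = 0.2920.
So the amount for UF₆ is 193 × 0.2920 = 56.4 mmol.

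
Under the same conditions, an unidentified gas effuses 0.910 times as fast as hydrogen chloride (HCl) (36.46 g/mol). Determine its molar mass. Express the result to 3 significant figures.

Since effusion rate ∝ 1/√M, rate_X/rate_HCl = √(M_HCl/M_X).
0.910 = √(36.46/M_X)
M_X = 36.46 / 0.910² = 36.46 / 0.8281 = 44.0 g/mol

44.0 g/mol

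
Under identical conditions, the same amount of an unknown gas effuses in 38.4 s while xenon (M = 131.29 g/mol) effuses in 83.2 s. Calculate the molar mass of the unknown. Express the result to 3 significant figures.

28.0 g/mol

From Graham's law, t_X/t_Xe = √(M_X/M_Xe).
38.4/83.2 = 0.4615 = √(M_X/131.29)
M_X = 131.29 × 0.4615² = 131.29 × 0.2130 = 28.0 g/mol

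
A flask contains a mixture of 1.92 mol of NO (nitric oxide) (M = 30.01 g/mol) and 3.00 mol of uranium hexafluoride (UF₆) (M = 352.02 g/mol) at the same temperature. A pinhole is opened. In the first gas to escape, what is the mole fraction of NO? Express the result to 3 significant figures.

The effusion rate of species i is ∝ p_i/√M_i ∝ n_i/√M_i.
So x_NO in the escaping gas = (n_NO/√M_NO) / Σ(n_i/√M_i)
= (1.92/√30.01) / (1.92/√30.01 + 3.00/√352.02) = 0.3505/(0.3505 + 0.1599) = 0.687.

0.687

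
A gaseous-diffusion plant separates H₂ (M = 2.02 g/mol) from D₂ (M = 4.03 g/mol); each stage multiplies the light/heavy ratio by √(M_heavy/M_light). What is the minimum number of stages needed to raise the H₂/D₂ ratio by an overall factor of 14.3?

Per stage α = (4.03/2.02)^(1/2) = 1.99505^0.5, giving ln α = 0.3453.
Need α^N ≥ 14.3 ⇒ N ≥ ln(14.3) / ln α = 2.660 / 0.3453 = 7.70.
Minimum whole number of stages: N = 8.

8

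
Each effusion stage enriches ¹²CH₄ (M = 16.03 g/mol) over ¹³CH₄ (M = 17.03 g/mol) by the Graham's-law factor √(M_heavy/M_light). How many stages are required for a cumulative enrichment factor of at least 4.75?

Single-stage factor α = √(17.03/16.03), so ln α = ½ ln(1.06238) = 0.03026.
Need α^N ≥ 4.75 ⇒ N ≥ ln(4.75) / ln α = 1.558 / 0.03026 = 51.50.
So at least 52 stages are needed.

52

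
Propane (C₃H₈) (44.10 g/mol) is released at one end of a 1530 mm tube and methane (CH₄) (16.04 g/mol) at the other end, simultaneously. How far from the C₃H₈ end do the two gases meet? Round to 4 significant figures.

575.6 mm

The fronts meet when d_C₃H₈ + d_CH₄ = L with d_C₃H₈/d_CH₄ = √(M_CH₄/M_C₃H₈) (Graham's law). Here √(M_CH₄/M_C₃H₈) = √(16.04/44.10) = 0.6031.
With d_C₃H₈ + d_CH₄ = 1530 mm, d_CH₄ = 1530/(1 + 0.6031) = 954.4 mm.
d_C₃H₈ = 1530 − 954.4 = 575.6 mm.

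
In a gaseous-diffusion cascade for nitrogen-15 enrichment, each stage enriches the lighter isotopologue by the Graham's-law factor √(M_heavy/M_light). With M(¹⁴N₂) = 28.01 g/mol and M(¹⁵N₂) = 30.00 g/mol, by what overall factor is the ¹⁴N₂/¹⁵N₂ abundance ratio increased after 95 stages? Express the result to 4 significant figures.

Each stage multiplies the ratio by α = √(30.00/28.01), so after 95 stages the overall factor is α^95 = (30.00/28.01)^(95/2).
= 1.07105^(95/2) = 26.05.

26.05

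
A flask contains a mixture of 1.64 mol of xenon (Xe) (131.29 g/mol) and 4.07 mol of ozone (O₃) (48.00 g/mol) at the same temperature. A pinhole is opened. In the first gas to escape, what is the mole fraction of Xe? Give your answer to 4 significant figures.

0.1959

Rate_i ∝ x_i/√M_i (Graham's law weighted by mole fraction), so the effusate composition follows n_i/√M_i.
Mole fraction of Xe in the effusate = (n_Xe/√M_Xe) / (n_Xe/√M_Xe + n_O₃/√M_O₃)
= (1.64/√131.29) / (1.64/√131.29 + 4.07/√48.00) = 0.1431/(0.1431 + 0.5875) = 0.1959.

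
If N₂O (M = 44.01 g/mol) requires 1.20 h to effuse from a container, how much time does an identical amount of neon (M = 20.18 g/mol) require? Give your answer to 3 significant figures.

Since effusion rate ∝ 1/√M, t_Ne/t_N₂O = √(M_Ne/M_N₂O) = √(20.18/44.01) = √0.4585 = 0.6772.
So the time for Ne is 1.20 × 0.6772 = 0.813 h.

0.813 h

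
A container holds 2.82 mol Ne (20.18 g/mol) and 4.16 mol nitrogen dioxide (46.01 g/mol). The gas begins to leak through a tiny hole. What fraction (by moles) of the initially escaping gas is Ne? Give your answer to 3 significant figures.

0.506

Effusion rate of each component ∝ n_i/√M_i (partial pressure × 1/√M).
x_Ne(eff) = (n_Ne/√M_Ne) / (n_Ne/√M_Ne + n_NO₂/√M_NO₂)
= (2.82/√20.18) / (2.82/√20.18 + 4.16/√46.01) = 0.6278/(0.6278 + 0.6133) = 0.506.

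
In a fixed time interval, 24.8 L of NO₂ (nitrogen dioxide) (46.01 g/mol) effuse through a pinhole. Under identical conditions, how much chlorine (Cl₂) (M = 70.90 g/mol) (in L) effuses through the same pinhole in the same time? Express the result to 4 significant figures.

By Graham's law, rate_Cl₂/rate_NO₂ = √(M_NO₂/M_Cl₂) = √(46.01/70.90) = √0.6489 = 0.8056.
So the volume for Cl₂ is 24.8 × 0.8056 = 19.98 L.

19.98 L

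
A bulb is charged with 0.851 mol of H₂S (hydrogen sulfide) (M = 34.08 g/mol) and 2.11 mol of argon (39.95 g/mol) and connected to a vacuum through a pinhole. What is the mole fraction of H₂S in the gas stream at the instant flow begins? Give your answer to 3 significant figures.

Rate_i ∝ x_i/√M_i (Graham's law weighted by mole fraction), so the effusate composition follows n_i/√M_i.
Mole fraction of H₂S in the effusate = (n_H₂S/√M_H₂S) / (n_H₂S/√M_H₂S + n_Ar/√M_Ar)
= (0.851/√34.08) / (0.851/√34.08 + 2.11/√39.95) = 0.1458/(0.1458 + 0.3338) = 0.304.

0.304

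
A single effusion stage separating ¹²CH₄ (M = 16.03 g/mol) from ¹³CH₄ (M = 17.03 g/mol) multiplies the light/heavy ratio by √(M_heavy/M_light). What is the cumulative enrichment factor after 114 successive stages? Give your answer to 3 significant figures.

Each stage multiplies the ratio by α = √(17.03/16.03), so after 114 stages the overall factor is α^114 = (17.03/16.03)^(114/2).
= 1.06238^57 = 31.5.

31.5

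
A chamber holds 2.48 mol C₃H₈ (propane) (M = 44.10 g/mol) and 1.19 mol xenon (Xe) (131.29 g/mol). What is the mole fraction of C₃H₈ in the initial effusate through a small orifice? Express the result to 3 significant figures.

The effusion rate of species i is ∝ p_i/√M_i ∝ n_i/√M_i.
So x_C₃H₈ in the escaping gas = (n_C₃H₈/√M_C₃H₈) / Σ(n_i/√M_i)
= (2.48/√44.10) / (2.48/√44.10 + 1.19/√131.29) = 0.3734/(0.3734 + 0.1039) = 0.782.

0.782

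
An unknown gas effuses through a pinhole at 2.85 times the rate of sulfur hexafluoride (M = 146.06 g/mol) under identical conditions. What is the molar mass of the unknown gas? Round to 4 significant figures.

17.98 g/mol

By Graham's law, rate_X/rate_SF₆ = √(M_SF₆/M_X).
2.85 = √(146.06/M_X)
M_X = 146.06 / 2.85² = 146.06 / 8.123 = 17.98 g/mol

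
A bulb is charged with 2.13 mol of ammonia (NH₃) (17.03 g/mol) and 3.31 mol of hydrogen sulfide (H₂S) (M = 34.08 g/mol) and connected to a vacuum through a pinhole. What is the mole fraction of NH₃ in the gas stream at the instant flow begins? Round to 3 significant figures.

Effusion rate of each component ∝ n_i/√M_i (partial pressure × 1/√M).
So x_NH₃ in the escaping gas = (n_NH₃/√M_NH₃) / Σ(n_i/√M_i)
= (2.13/√17.03) / (2.13/√17.03 + 3.31/√34.08) = 0.5161/(0.5161 + 0.5670) = 0.477.

0.477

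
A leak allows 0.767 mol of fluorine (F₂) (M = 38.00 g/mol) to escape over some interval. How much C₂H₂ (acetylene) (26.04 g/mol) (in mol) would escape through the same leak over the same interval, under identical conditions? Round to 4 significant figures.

By Graham's law, rate_C₂H₂/rate_F₂ = √(M_F₂/M_C₂H₂) = √(38.00/26.04) = √1.459 = 1.208.
So the amount for C₂H₂ is 0.767 × 1.208 = 0.9265 mol.

0.9265 mol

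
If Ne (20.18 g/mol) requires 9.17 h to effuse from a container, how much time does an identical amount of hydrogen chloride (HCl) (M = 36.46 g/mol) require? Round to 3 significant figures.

12.3 h

Since effusion rate ∝ 1/√M, t_HCl/t_Ne = √(M_HCl/M_Ne) = √(36.46/20.18) = √1.807 = 1.344.
So the time for HCl is 9.17 × 1.344 = 12.3 h.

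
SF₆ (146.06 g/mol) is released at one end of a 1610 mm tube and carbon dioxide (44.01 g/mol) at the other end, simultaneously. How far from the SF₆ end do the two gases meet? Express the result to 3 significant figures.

571 mm

In equal time, each gas travels a distance ∝ its rate ∝ 1/√M, so d_SF₆/d_CO₂ = √(M_CO₂/M_SF₆) = √(44.01/146.06) = 0.5489.
With d_SF₆ + d_CO₂ = 1610 mm, d_CO₂ = 1610/(1 + 0.5489) = 1039 mm.
d_SF₆ = 1610 − 1039 = 571 mm.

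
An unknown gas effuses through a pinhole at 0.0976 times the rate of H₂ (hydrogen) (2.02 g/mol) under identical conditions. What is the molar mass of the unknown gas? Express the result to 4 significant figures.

Graham's law gives rate_X/rate_H₂ = √(M_H₂/M_X).
0.0976 = √(2.02/M_X)
M_X = 2.02 / 0.0976² = 2.02 / 0.009526 = 212.1 g/mol

212.1 g/mol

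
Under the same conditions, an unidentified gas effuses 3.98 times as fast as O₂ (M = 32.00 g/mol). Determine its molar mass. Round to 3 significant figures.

From Graham's law, rate_X/rate_O₂ = √(M_O₂/M_X).
3.98 = √(32.00/M_X)
M_X = 32.00 / 3.98² = 32.00 / 15.84 = 2.02 g/mol

2.02 g/mol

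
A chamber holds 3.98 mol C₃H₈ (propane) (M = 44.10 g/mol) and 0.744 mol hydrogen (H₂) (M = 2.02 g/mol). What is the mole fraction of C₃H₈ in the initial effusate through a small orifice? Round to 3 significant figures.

The effusion rate of species i is ∝ p_i/√M_i ∝ n_i/√M_i.
Mole fraction of C₃H₈ in the effusate = (n_C₃H₈/√M_C₃H₈) / (n_C₃H₈/√M_C₃H₈ + n_H₂/√M_H₂)
= (3.98/√44.10) / (3.98/√44.10 + 0.744/√2.02) = 0.5993/(0.5993 + 0.5235) = 0.534.

0.534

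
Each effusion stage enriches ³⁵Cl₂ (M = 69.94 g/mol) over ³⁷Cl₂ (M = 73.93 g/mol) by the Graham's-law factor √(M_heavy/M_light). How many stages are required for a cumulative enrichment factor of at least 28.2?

Per stage α = (73.93/69.94)^(1/2) = 1.05705^0.5, giving ln α = 0.02774.
Need α^N ≥ 28.2 ⇒ N ≥ ln(28.2) / ln α = 3.339 / 0.02774 = 120.38.
Minimum whole number of stages: N = 121.

121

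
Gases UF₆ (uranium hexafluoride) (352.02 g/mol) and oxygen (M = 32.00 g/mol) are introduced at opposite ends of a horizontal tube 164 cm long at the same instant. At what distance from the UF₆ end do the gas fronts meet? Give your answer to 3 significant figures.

38.0 cm

Graham's law gives d_UF₆/d_O₂ = rate_UF₆/rate_O₂ = √(M_O₂/M_UF₆) = √(32.00/352.02) = 0.3015.
With d_UF₆ + d_O₂ = 164 cm, d_O₂ = 164/(1 + 0.3015) = 126.0 cm.
d_UF₆ = 164 − 126.0 = 38.0 cm.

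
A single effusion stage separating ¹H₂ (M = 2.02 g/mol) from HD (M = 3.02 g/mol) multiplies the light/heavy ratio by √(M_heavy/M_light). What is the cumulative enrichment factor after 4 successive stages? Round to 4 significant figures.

The single-stage factor is √(M_heavy/M_light), so 4 stages give [√(3.02/2.02)]^4 = (3.02/2.02)^(4/2).
= 1.49505^2 = 2.235.

2.235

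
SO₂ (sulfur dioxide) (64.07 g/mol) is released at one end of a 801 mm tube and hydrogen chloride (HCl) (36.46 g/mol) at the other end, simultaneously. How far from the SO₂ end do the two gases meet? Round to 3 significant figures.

Graham's law gives d_SO₂/d_HCl = rate_SO₂/rate_HCl = √(M_HCl/M_SO₂) = √(36.46/64.07) = 0.7544.
With d_SO₂ + d_HCl = 801 mm, d_HCl = 801/(1 + 0.7544) = 456.6 mm.
d_SO₂ = 801 − 456.6 = 344 mm.

344 mm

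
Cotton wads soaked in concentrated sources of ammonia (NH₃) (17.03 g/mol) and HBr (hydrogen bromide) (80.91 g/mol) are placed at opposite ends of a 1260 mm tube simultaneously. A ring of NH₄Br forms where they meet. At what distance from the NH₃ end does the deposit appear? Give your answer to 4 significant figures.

Graham's law gives d_NH₃/d_HBr = rate_NH₃/rate_HBr = √(M_HBr/M_NH₃) = √(80.91/17.03) = 2.180.
With d_NH₃ + d_HBr = 1260 mm, d_HBr = 1260/(1 + 2.180) = 396.3 mm.
d_NH₃ = 1260 − 396.3 = 863.7 mm.

863.7 mm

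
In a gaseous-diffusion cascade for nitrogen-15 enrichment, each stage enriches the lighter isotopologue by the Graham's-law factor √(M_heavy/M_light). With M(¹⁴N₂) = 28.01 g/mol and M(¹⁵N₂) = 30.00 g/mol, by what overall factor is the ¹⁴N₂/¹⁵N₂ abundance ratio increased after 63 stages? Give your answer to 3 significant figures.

8.69

After 63 stages the ratio has grown by (√(30.00/28.01))^63 = (30.00/28.01)^(63/2).
= 1.07105^(63/2) = 8.69.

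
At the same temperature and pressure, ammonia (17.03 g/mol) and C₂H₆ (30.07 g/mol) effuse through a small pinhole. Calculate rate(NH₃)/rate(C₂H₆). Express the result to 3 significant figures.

1.33

Using Graham's law: rate_NH₃/rate_C₂H₆ = √(M_C₂H₆/M_NH₃) = √(30.07/17.03) = √1.766 = 1.33.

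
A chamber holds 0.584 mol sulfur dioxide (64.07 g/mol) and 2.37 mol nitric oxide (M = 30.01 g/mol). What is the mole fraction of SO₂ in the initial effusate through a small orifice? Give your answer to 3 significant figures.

The effusion rate of species i is ∝ p_i/√M_i ∝ n_i/√M_i.
x_SO₂(eff) = (n_SO₂/√M_SO₂) / (n_SO₂/√M_SO₂ + n_NO/√M_NO)
= (0.584/√64.07) / (0.584/√64.07 + 2.37/√30.01) = 0.07296/(0.07296 + 0.4326) = 0.144.

0.144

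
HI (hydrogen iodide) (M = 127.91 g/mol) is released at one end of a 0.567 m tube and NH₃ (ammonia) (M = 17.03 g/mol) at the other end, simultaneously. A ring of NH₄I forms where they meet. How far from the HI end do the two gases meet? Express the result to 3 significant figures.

0.152 m

Graham's law gives d_HI/d_NH₃ = rate_HI/rate_NH₃ = √(M_NH₃/M_HI) = √(17.03/127.91) = 0.3649.
With d_HI + d_NH₃ = 0.567 m, d_NH₃ = 0.567/(1 + 0.3649) = 0.4154 m.
d_HI = 0.567 − 0.4154 = 0.152 m.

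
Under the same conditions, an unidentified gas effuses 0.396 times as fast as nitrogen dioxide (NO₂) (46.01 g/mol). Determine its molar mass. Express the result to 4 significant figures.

293.4 g/mol

By Graham's law, rate_X/rate_NO₂ = √(M_NO₂/M_X).
0.396 = √(46.01/M_X)
M_X = 46.01 / 0.396² = 46.01 / 0.1568 = 293.4 g/mol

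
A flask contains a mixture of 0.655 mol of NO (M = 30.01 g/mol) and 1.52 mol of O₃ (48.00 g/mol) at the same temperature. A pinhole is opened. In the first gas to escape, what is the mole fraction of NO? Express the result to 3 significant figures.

0.353

Rate_i ∝ x_i/√M_i (Graham's law weighted by mole fraction), so the effusate composition follows n_i/√M_i.
Mole fraction of NO in the effusate = (n_NO/√M_NO) / (n_NO/√M_NO + n_O₃/√M_O₃)
= (0.655/√30.01) / (0.655/√30.01 + 1.52/√48.00) = 0.1196/(0.1196 + 0.2194) = 0.353.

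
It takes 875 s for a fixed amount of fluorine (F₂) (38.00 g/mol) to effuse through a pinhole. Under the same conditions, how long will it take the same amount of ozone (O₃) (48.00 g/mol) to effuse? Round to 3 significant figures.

983 s

Using Graham's law: t_O₃/t_F₂ = √(M_O₃/M_F₂) = √(48.00/38.00) = √1.263 = 1.124.
So the time for O₃ is 875 × 1.124 = 983 s.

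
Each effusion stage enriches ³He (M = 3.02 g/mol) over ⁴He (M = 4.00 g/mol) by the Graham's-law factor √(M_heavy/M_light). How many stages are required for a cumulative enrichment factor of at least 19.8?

Per stage α = (4.00/3.02)^(1/2) = 1.32450^0.5, giving ln α = 0.1405.
Need α^N ≥ 19.8 ⇒ N ≥ ln(19.8) / ln α = 2.986 / 0.1405 = 21.25.
Minimum whole number of stages: N = 22.

22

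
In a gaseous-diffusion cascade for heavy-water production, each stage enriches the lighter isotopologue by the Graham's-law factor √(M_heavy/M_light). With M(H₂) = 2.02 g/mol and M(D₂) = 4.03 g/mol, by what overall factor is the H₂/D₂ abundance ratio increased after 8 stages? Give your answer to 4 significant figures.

15.84

After 8 stages the ratio has grown by (√(4.03/2.02))^8 = (4.03/2.02)^(8/2).
= 1.99505^4 = 15.84.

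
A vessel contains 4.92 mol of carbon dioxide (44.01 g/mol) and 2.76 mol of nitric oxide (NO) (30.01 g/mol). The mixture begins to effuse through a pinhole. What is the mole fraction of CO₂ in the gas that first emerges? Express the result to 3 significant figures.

0.595

Each component's effusion rate ∝ (its partial pressure)·(1/√M) ∝ n_i/√M_i.
Mole fraction of CO₂ in the effusate = (n_CO₂/√M_CO₂) / (n_CO₂/√M_CO₂ + n_NO/√M_NO)
= (4.92/√44.01) / (4.92/√44.01 + 2.76/√30.01) = 0.7416/(0.7416 + 0.5038) = 0.595.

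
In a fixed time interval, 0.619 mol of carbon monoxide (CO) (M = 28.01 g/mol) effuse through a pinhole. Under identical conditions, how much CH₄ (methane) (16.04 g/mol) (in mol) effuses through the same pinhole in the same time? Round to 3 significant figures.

From Graham's law, rate_CH₄/rate_CO = √(M_CO/M_CH₄) = √(28.01/16.04) = √1.746 = 1.321.
So the amount for CH₄ is 0.619 × 1.321 = 0.818 mol.

0.818 mol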